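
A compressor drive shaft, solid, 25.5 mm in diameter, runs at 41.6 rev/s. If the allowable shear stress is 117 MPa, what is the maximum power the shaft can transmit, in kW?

99.6 kW

J = πd⁴/32 = π(0.0255)⁴/32 = 4.151×10^-8 m⁴.
T_max = τ_allow·J/r = 1.17×10^8 × 4.151×10^-8 / 0.0127 = 380.9 N·m.
ω = 2π·41.6 = 261.4 rad/s, so P_max = T_max·ω = 9.957×10^4 W.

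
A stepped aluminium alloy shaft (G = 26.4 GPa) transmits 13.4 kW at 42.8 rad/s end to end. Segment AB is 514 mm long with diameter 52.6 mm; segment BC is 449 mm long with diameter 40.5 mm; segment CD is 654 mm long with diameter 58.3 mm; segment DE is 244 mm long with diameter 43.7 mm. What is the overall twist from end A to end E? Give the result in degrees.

2.47°

ω = 42.8 rad/s, so T = P/ω = 13.4×10³ / 42.80 = 313.1 N·m.
J_AB = π(0.0526)⁴/32 = 7.52×10^-7 m⁴; J_BC = π(0.0405)⁴/32 = 2.64×10^-7 m⁴; J_CD = π(0.0583)⁴/32 = 1.13×10^-6 m⁴; J_DE = π(0.0437)⁴/32 = 3.58×10^-7 m⁴.
θ = (T/G)·Σ L_i/J_i = (313.1/26.4×10⁹)·(0.514/7.52×10^-7 + 0.449/2.64×10^-7 + 0.654/1.13×10^-6 + 0.244/3.58×10^-7) = 0.04319 rad.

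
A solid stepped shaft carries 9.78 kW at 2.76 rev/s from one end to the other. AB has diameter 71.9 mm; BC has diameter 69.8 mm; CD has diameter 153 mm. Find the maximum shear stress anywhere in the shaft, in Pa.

8.45e6 Pa

ω = 2π·2.76 = 17.34 rad/s, so T = P/ω = 9.78×10³ / 17.34 = 564.0 N·m.
Under the same torque, τ_max = 16T/(πd³) is largest where d is smallest — segment BC (d = 69.8 mm).
τ_max = 16·564.0/(π·(0.0698)³) = 8.446×10^6 Pa.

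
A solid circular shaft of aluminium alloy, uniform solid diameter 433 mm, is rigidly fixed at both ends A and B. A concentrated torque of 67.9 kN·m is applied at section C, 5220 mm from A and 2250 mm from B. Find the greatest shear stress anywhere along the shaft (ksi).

With uniform GJ and both ends fixed, compatibility θ_AC = θ_CB gives T_A·a = T_B·b, together with T_A + T_B = T₀.
T_A = T₀·b/(a+b) = 67900·2250/7470 = 20450 N·m; T_B = 47450 N·m.
τ in each portion: τ_AC = 1.28×10^6 Pa, τ_CB = 2.98×10^6 Pa; maximum is in CB.
τ_max = T_CB·r/J = 47450·0.216/3.45×10^-3 = 2.977×10^6 Pa.

0.432 ksi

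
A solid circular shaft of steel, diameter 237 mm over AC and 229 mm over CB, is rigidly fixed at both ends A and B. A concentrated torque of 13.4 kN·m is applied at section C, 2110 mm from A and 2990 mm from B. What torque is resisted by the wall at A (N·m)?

Compatibility: T_A·a/J_AC = T_B·b/J_CB with T_A + T_B = T₀.
J_AC = 3.10×10^-4 m⁴, J_CB = 2.70×10^-4 m⁴, so T_A = T₀·(J_AC/a)/((J_AC/a)+(J_CB/b)) = 8297 N·m, T_B = 5103 N·m.

8300 N·m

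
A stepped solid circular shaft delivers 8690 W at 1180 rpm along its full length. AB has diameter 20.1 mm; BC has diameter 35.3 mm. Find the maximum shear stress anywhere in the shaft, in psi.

ω = 2π·1180/60 = 123.6 rad/s, so T = P/ω = 8690 / 123.6 = 70.32 N·m.
Under the same torque, τ_max = 16T/(πd³) is largest where d is smallest — segment AB (d = 20.1 mm).
τ_max = 16·70.32/(π·(0.0201)³) = 4.411×10^7 Pa.

6400 psi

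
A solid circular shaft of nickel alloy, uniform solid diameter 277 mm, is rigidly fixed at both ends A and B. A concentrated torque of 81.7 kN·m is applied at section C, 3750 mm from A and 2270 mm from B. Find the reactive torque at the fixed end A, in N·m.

With uniform GJ and both ends fixed, compatibility θ_AC = θ_CB gives T_A·a = T_B·b, together with T_A + T_B = T₀.
T_A = T₀·b/(a+b) = 81700·2270/6020 = 30810 N·m; T_B = 50890 N·m.

30800 N·m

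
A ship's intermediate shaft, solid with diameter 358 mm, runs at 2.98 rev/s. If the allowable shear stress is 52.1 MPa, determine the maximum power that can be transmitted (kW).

J = πd⁴/32 = π(0.358)⁴/32 = 1.613×10^-3 m⁴.
T_max = τ_allow·J/r = 5.21×10^7 × 1.613×10^-3 / 0.179 = 469400 N·m.
ω = 2π·2.98 = 18.72 rad/s, so P_max = T_max·ω = 8.788×10^6 W.

8790 kW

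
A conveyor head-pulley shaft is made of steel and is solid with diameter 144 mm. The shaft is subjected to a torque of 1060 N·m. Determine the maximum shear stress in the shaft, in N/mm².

1.81 N/mm²

J = πd⁴/32 = π(0.144)⁴/32 = 4.221×10^-5 m⁴.
τ_max = T·r/J = 1060 × 0.0720 / 4.221×10^-5 = 1.808×10^6 Pa.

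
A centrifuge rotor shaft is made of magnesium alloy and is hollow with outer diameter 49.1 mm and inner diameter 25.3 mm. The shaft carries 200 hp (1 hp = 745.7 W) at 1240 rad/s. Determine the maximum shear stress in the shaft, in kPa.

ω = 1240 rad/s, so T = P/ω = 200×745.7 / 1240 = 120.3 N·m.
J = π(d_o⁴ − d_i⁴)/32 = π(0.0491⁴ − 0.0253⁴)/32 = 5.304×10^-7 m⁴.
τ_max = T·r/J = 120.3 × 0.0246 / 5.304×10^-7 = 5.567×10^6 Pa.

5570 kPa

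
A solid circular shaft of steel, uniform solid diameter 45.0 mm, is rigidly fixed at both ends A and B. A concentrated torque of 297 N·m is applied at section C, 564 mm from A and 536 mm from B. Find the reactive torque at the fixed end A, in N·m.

With uniform GJ and both ends fixed, compatibility θ_AC = θ_CB gives T_A·a = T_B·b, together with T_A + T_B = T₀.
T_A = T₀·b/(a+b) = 297.0·536/1100 = 144.7 N·m; T_B = 152.3 N·m.

145 N·m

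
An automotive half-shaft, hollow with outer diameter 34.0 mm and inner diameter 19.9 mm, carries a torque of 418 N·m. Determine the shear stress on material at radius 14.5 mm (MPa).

J = π(d_o⁴ − d_i⁴)/32 = π(0.0340⁴ − 0.0199⁴)/32 = 1.158×10^-7 m⁴.
Shear stress varies linearly with radius: τ = T·r/J = 418.0 × 0.0145 / 1.158×10^-7 = 5.234×10^7 Pa.

52.3 MPa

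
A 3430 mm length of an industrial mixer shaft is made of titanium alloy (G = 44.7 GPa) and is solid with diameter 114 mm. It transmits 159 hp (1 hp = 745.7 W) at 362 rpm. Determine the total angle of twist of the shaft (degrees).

0.829°

ω = 2π·362/60 = 37.91 rad/s, so T = P/ω = 159×745.7 / 37.91 = 3128 N·m.
J = πd⁴/32 = π(0.114)⁴/32 = 1.658×10^-5 m⁴.
θ = T·L/(G·J) = 3128 × 3.43 / (44.7×10⁹ × 1.658×10^-5) = 0.01447 rad.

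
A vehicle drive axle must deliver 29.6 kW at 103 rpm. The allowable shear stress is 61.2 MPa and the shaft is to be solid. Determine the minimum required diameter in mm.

ω = 2π·103/60 = 10.79 rad/s, so T = P/ω = 29.6×10³ / 10.79 = 2744 N·m.
For a solid shaft τ_max = 16T/(πd³), so d = (16T/(π τ_allow))^(1/3) = (16·2744/(π·6.12×10^7))^(1/3) = 0.06112 m.

61.1 mm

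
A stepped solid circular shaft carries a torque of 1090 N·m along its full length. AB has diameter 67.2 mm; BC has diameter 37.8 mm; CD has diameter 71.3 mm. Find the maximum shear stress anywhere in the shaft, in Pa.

Under the same torque, τ_max = 16T/(πd³) is largest where d is smallest — segment BC (d = 37.8 mm).
τ_max = 16·1090/(π·(0.0378)³) = 1.028×10^8 Pa.

1.03e8 Pa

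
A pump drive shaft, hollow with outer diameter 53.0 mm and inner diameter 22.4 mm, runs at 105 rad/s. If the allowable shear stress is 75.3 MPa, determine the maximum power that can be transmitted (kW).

J = π(d_o⁴ − d_i⁴)/32 = π(0.0530⁴ − 0.0224⁴)/32 = 7.499×10^-7 m⁴.
T_max = τ_allow·J/r = 7.53×10^7 × 7.499×10^-7 / 0.0265 = 2131 N·m.
ω = 105 rad/s, so P_max = T_max·ω = 2.237×10^5 W.

224 kW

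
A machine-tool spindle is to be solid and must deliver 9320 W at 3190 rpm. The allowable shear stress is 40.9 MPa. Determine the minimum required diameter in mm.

ω = 2π·3190/60 = 334.1 rad/s, so T = P/ω = 9320 / 334.1 = 27.90 N·m.
For a solid shaft τ_max = 16T/(πd³), so d = (16T/(π τ_allow))^(1/3) = (16·27.90/(π·4.09×10^7))^(1/3) = 0.01515 m.

15.1 mm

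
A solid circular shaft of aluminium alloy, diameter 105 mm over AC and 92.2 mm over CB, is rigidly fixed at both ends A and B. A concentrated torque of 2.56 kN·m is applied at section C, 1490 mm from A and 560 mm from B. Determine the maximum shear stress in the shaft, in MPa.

10.2 MPa

Compatibility: T_A·a/J_AC = T_B·b/J_CB with T_A + T_B = T₀.
J_AC = 1.19×10^-5 m⁴, J_CB = 7.09×10^-6 m⁴, so T_A = T₀·(J_AC/a)/((J_AC/a)+(J_CB/b)) = 991.5 N·m, T_B = 1568 N·m.
τ in each portion: τ_AC = 4.36×10^6 Pa, τ_CB = 1.02×10^7 Pa; maximum is in CB.
τ_max = T_CB·r/J = 1568·0.0461/7.09×10^-6 = 1.019×10^7 Pa.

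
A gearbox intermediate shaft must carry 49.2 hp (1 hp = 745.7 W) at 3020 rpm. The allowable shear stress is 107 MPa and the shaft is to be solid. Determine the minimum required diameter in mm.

ω = 2π·3020/60 = 316.3 rad/s, so T = P/ω = 49.2×745.7 / 316.3 = 116.0 N·m.
For a solid shaft τ_max = 16T/(πd³), so d = (16T/(π τ_allow))^(1/3) = (16·116.0/(π·1.07×10^8))^(1/3) = 0.01768 m.

17.7 mm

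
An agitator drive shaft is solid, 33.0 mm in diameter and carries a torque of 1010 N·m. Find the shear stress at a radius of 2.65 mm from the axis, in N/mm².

23.0 N/mm²

J = πd⁴/32 = π(0.0330)⁴/32 = 1.164×10^-7 m⁴.
Shear stress varies linearly with radius: τ = T·r/J = 1010 × 0.00265 / 1.164×10^-7 = 2.299×10^7 Pa.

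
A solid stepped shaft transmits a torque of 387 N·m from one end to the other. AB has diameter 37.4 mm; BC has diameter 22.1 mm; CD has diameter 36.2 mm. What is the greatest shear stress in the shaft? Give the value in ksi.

Under the same torque, τ_max = 16T/(πd³) is largest where d is smallest — segment BC (d = 22.1 mm).
τ_max = 16·387.0/(π·(0.0221)³) = 1.826×10^8 Pa.

26.5 ksi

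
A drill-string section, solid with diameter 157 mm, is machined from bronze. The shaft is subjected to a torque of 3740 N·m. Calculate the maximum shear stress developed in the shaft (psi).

J = πd⁴/32 = π(0.157)⁴/32 = 5.965×10^-5 m⁴.
τ_max = T·r/J = 3740 × 0.0785 / 5.965×10^-5 = 4.922×10^6 Pa.

714 psi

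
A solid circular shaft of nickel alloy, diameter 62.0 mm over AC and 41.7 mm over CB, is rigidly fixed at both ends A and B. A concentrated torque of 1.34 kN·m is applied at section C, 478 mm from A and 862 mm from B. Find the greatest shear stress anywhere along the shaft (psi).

3730 psi

Compatibility: T_A·a/J_AC = T_B·b/J_CB with T_A + T_B = T₀.
J_AC = 1.45×10^-6 m⁴, J_CB = 2.97×10^-7 m⁴, so T_A = T₀·(J_AC/a)/((J_AC/a)+(J_CB/b)) = 1203 N·m, T_B = 136.6 N·m.
τ in each portion: τ_AC = 2.57×10^7 Pa, τ_CB = 9.59×10^6 Pa; maximum is in AC.
τ_max = T_AC·r/J = 1203·0.0310/1.45×10^-6 = 2.572×10^7 Pa.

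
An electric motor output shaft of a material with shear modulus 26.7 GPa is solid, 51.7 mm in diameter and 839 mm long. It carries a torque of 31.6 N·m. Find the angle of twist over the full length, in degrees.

J = πd⁴/32 = π(0.0517)⁴/32 = 7.014×10^-7 m⁴.
θ = T·L/(G·J) = 31.60 × 0.839 / (26.7×10⁹ × 7.014×10^-7) = 1.416×10^-3 rad.

0.0811°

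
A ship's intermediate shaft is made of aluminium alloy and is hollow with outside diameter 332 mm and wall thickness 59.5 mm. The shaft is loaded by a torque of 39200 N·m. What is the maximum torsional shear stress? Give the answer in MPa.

6.57 MPa

J = π(d_o⁴ − d_i⁴)/32 = π(0.332⁴ − 0.213⁴)/32 = 9.907×10^-4 m⁴.
τ_max = T·r/J = 39200 × 0.166 / 9.907×10^-4 = 6.568×10^6 Pa.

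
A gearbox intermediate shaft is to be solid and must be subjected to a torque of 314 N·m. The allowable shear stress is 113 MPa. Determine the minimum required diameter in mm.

For a solid shaft τ_max = 16T/(πd³), so d = (16T/(π τ_allow))^(1/3) = (16·314.0/(π·1.13×10^8))^(1/3) = 0.02419 m.

24.2 mm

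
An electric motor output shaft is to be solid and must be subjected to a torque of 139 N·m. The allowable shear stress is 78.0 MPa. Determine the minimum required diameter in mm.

For a solid shaft τ_max = 16T/(πd³), so d = (16T/(π τ_allow))^(1/3) = (16·139.0/(π·7.80×10^7))^(1/3) = 0.02086 m.

20.9 mm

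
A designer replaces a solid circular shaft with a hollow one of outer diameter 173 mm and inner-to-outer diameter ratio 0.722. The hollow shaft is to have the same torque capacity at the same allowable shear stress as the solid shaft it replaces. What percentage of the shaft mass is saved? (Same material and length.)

40.9 %

Equal τ_max and T ⇒ the solid shaft needs d_s³ = d_o³(1−k⁴), so d_s = 173·(1−0.722⁴)^(1/3) = 155.6 mm.
Area ratio A_h/A_s = d_o²(1−k²)/d_s² = (1−k²)/(1−k⁴)^(2/3) = 0.5914.
Mass saving = 1 − 0.5914 = 40.9 %.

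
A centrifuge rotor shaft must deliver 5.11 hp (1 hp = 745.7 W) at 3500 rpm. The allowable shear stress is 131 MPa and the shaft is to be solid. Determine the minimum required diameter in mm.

ω = 2π·3500/60 = 366.5 rad/s, so T = P/ω = 5.11×745.7 / 366.5 = 10.40 N·m.
For a solid shaft τ_max = 16T/(πd³), so d = (16T/(π τ_allow))^(1/3) = (16·10.40/(π·1.31×10^8))^(1/3) = 0.007394 m.

7.39 mm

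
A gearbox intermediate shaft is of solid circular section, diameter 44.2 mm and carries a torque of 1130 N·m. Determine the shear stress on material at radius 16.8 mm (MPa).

50.7 MPa

J = πd⁴/32 = π(0.0442)⁴/32 = 3.747×10^-7 m⁴.
Shear stress varies linearly with radius: τ = T·r/J = 1130 × 0.0168 / 3.747×10^-7 = 5.066×10^7 Pa.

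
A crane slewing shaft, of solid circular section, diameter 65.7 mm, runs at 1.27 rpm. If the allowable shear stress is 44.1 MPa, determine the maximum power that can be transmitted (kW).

0.327 kW

J = πd⁴/32 = π(0.0657)⁴/32 = 1.829×10^-6 m⁴.
T_max = τ_allow·J/r = 4.41×10^7 × 1.829×10^-6 / 0.0329 = 2456 N·m.
ω = 2π·1.27/60 = 0.1330 rad/s, so P_max = T_max·ω = 326.6 W.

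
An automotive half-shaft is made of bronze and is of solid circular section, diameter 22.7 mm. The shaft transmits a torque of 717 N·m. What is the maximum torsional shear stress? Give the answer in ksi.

J = πd⁴/32 = π(0.0227)⁴/32 = 2.607×10^-8 m⁴.
τ_max = T·r/J = 717.0 × 0.0113 / 2.607×10^-8 = 3.122×10^8 Pa.

45.3 ksi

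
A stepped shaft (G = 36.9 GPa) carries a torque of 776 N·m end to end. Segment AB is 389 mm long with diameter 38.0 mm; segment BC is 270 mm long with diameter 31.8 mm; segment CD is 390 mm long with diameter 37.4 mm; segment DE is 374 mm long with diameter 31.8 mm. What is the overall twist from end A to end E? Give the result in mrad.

J_AB = π(0.0380)⁴/32 = 2.05×10^-7 m⁴; J_BC = π(0.0318)⁴/32 = 1.00×10^-7 m⁴; J_CD = π(0.0374)⁴/32 = 1.92×10^-7 m⁴; J_DE = π(0.0318)⁴/32 = 1.00×10^-7 m⁴.
θ = (T/G)·Σ L_i/J_i = (776.0/36.9×10⁹)·(0.389/2.05×10^-7 + 0.270/1.00×10^-7 + 0.390/1.92×10^-7 + 0.374/1.00×10^-7) = 0.2176 rad.

218 mrad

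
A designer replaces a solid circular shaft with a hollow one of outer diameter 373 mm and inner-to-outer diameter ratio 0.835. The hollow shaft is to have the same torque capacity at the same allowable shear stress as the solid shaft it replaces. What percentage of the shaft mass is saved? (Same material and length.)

Equal τ_max and T ⇒ the solid shaft needs d_s³ = d_o³(1−k⁴), so d_s = 373·(1−0.835⁴)^(1/3) = 298.8 mm.
Area ratio A_h/A_s = d_o²(1−k²)/d_s² = (1−k²)/(1−k⁴)^(2/3) = 0.4719.
Mass saving = 1 − 0.4719 = 52.8 %.

52.8 %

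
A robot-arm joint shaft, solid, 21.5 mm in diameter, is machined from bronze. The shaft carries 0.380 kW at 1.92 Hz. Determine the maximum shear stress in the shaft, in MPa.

ω = 2π·1.92 = 12.06 rad/s, so T = P/ω = 0.380×10³ / 12.06 = 31.50 N·m.
J = πd⁴/32 = π(0.0215)⁴/32 = 2.098×10^-8 m⁴.
τ_max = T·r/J = 31.50 × 0.0107 / 2.098×10^-8 = 1.614×10^7 Pa.

16.1 MPa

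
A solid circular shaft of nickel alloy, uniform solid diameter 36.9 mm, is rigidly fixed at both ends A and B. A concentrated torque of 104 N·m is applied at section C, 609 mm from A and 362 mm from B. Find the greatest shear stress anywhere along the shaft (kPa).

6610 kPa

With uniform GJ and both ends fixed, compatibility θ_AC = θ_CB gives T_A·a = T_B·b, together with T_A + T_B = T₀.
T_A = T₀·b/(a+b) = 104.0·362/971.0 = 38.77 N·m; T_B = 65.23 N·m.
τ in each portion: τ_AC = 3.93×10^6 Pa, τ_CB = 6.61×10^6 Pa; maximum is in CB.
τ_max = T_CB·r/J = 65.23·0.0184/1.82×10^-7 = 6.612×10^6 Pa.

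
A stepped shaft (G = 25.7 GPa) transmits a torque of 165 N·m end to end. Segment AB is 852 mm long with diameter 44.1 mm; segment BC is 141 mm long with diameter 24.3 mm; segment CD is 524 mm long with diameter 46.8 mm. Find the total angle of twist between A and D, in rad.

0.0483 rad

J_AB = π(0.0441)⁴/32 = 3.71×10^-7 m⁴; J_BC = π(0.0243)⁴/32 = 3.42×10^-8 m⁴; J_CD = π(0.0468)⁴/32 = 4.71×10^-7 m⁴.
θ = (T/G)·Σ L_i/J_i = (165.0/25.7×10⁹)·(0.852/3.71×10^-7 + 0.141/3.42×10^-8 + 0.524/4.71×10^-7) = 0.04832 rad.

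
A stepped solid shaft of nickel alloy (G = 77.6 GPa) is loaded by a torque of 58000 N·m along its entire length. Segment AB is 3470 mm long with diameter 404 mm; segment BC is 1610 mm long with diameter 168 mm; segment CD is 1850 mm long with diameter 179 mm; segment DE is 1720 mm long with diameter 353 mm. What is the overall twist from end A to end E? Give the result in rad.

J_AB = π(0.404)⁴/32 = 2.62×10^-3 m⁴; J_BC = π(0.168)⁴/32 = 7.82×10^-5 m⁴; J_CD = π(0.179)⁴/32 = 1.01×10^-4 m⁴; J_DE = π(0.353)⁴/32 = 1.52×10^-3 m⁴.
θ = (T/G)·Σ L_i/J_i = (58000/77.6×10⁹)·(3.47/2.62×10^-3 + 1.61/7.82×10^-5 + 1.85/1.01×10^-4 + 1.72/1.52×10^-3) = 0.03094 rad.

0.0309 rad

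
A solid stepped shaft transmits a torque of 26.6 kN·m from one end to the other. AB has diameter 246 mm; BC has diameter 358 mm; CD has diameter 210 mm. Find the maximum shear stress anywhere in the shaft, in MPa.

14.6 MPa

Under the same torque, τ_max = 16T/(πd³) is largest where d is smallest — segment CD (d = 210 mm).
τ_max = 16·26600/(π·(0.210)³) = 1.463×10^7 Pa.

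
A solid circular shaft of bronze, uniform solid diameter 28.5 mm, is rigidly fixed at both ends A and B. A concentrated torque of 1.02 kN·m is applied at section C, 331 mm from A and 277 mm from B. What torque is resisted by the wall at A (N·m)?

465 N·m

With uniform GJ and both ends fixed, compatibility θ_AC = θ_CB gives T_A·a = T_B·b, together with T_A + T_B = T₀.
T_A = T₀·b/(a+b) = 1020·277/608.0 = 464.7 N·m; T_B = 555.3 N·m.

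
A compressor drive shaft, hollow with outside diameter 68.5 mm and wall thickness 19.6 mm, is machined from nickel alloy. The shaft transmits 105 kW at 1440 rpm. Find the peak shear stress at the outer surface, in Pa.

ω = 2π·1440/60 = 150.8 rad/s, so T = P/ω = 105×10³ / 150.8 = 696.3 N·m.
J = π(d_o⁴ − d_i⁴)/32 = π(0.0685⁴ − 0.0293⁴)/32 = 2.089×10^-6 m⁴.
τ_max = T·r/J = 696.3 × 0.0343 / 2.089×10^-6 = 1.142×10^7 Pa.

1.14e7 Pa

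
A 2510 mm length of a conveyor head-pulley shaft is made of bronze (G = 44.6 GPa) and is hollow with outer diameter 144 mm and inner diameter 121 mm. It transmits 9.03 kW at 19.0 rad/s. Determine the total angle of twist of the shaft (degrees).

ω = 19.0 rad/s, so T = P/ω = 9.03×10³ / 19.00 = 475.3 N·m.
J = π(d_o⁴ − d_i⁴)/32 = π(0.144⁴ − 0.121⁴)/32 = 2.117×10^-5 m⁴.
θ = T·L/(G·J) = 475.3 × 2.51 / (44.6×10⁹ × 2.117×10^-5) = 1.264×10^-3 rad.

0.0724°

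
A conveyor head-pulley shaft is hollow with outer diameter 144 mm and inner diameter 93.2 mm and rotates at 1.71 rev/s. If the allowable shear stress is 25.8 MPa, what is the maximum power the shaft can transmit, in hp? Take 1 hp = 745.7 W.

J = π(d_o⁴ − d_i⁴)/32 = π(0.144⁴ − 0.0932⁴)/32 = 3.481×10^-5 m⁴.
T_max = τ_allow·J/r = 2.58×10^7 × 3.481×10^-5 / 0.0720 = 12470 N·m.
ω = 2π·1.71 = 10.74 rad/s, so P_max = T_max·ω = 1.340×10^5 W.

180 hp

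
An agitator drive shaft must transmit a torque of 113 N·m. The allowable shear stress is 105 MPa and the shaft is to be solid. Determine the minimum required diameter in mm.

For a solid shaft τ_max = 16T/(πd³), so d = (16T/(π τ_allow))^(1/3) = (16·113.0/(π·1.05×10^8))^(1/3) = 0.01763 m.

17.6 mm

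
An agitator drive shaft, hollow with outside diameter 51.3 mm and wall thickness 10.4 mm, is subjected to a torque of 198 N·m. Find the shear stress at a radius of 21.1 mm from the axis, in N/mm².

J = π(d_o⁴ − d_i⁴)/32 = π(0.0513⁴ − 0.0305⁴)/32 = 5.950×10^-7 m⁴.
Shear stress varies linearly with radius: τ = T·r/J = 198.0 × 0.0211 / 5.950×10^-7 = 7.022×10^6 Pa.

7.02 N/mm²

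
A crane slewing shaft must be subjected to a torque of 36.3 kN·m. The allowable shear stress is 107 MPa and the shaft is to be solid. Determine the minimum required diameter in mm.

120 mm

For a solid shaft τ_max = 16T/(πd³), so d = (16T/(π τ_allow))^(1/3) = (16·36300/(π·1.07×10^8))^(1/3) = 0.1200 m.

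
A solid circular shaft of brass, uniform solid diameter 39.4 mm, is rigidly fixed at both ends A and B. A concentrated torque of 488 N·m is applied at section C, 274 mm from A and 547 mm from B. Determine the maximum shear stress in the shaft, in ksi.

3.93 ksi

With uniform GJ and both ends fixed, compatibility θ_AC = θ_CB gives T_A·a = T_B·b, together with T_A + T_B = T₀.
T_A = T₀·b/(a+b) = 488.0·547/821.0 = 325.1 N·m; T_B = 162.9 N·m.
τ in each portion: τ_AC = 2.71×10^7 Pa, τ_CB = 1.36×10^7 Pa; maximum is in AC.
τ_max = T_AC·r/J = 325.1·0.0197/2.37×10^-7 = 2.707×10^7 Pa.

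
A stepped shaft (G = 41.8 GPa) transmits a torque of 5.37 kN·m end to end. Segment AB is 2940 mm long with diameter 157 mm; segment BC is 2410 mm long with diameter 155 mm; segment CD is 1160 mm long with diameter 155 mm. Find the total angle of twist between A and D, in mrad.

J_AB = π(0.157)⁴/32 = 5.96×10^-5 m⁴; J_BC = π(0.155)⁴/32 = 5.67×10^-5 m⁴; J_CD = π(0.155)⁴/32 = 5.67×10^-5 m⁴.
θ = (T/G)·Σ L_i/J_i = (5370/41.8×10⁹)·(2.94/5.96×10^-5 + 2.41/5.67×10^-5 + 1.16/5.67×10^-5) = 0.01443 rad.

14.4 mrad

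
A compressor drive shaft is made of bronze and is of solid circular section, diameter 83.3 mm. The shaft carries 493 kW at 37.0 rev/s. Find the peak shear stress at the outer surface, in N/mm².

ω = 2π·37.0 = 232.5 rad/s, so T = P/ω = 493×10³ / 232.5 = 2121 N·m.
J = πd⁴/32 = π(0.0833)⁴/32 = 4.727×10^-6 m⁴.
τ_max = T·r/J = 2121 × 0.0416 / 4.727×10^-6 = 1.869×10^7 Pa.

18.7 N/mm²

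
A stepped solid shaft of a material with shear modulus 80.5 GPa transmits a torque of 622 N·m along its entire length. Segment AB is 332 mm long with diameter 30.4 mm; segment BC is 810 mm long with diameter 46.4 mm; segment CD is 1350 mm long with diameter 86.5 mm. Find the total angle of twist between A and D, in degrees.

2.65°

J_AB = π(0.0304)⁴/32 = 8.38×10^-8 m⁴; J_BC = π(0.0464)⁴/32 = 4.55×10^-7 m⁴; J_CD = π(0.0865)⁴/32 = 5.50×10^-6 m⁴.
θ = (T/G)·Σ L_i/J_i = (622.0/80.5×10⁹)·(0.332/8.38×10^-8 + 0.810/4.55×10^-7 + 1.35/5.50×10^-6) = 0.04625 rad.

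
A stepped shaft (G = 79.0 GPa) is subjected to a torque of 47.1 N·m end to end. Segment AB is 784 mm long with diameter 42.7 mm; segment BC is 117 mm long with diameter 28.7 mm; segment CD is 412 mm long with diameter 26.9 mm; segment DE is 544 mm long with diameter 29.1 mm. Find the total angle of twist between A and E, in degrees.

0.680°

J_AB = π(0.0427)⁴/32 = 3.26×10^-7 m⁴; J_BC = π(0.0287)⁴/32 = 6.66×10^-8 m⁴; J_CD = π(0.0269)⁴/32 = 5.14×10^-8 m⁴; J_DE = π(0.0291)⁴/32 = 7.04×10^-8 m⁴.
θ = (T/G)·Σ L_i/J_i = (47.10/79.0×10⁹)·(0.784/3.26×10^-7 + 0.117/6.66×10^-8 + 0.412/5.14×10^-8 + 0.544/7.04×10^-8) = 0.01186 rad.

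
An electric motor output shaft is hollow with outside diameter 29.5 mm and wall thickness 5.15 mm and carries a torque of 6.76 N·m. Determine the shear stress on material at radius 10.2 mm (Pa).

J = π(d_o⁴ − d_i⁴)/32 = π(0.0295⁴ − 0.0192⁴)/32 = 6.101×10^-8 m⁴.
Shear stress varies linearly with radius: τ = T·r/J = 6.760 × 0.0102 / 6.101×10^-8 = 1.130×10^6 Pa.

1.13e6 Pa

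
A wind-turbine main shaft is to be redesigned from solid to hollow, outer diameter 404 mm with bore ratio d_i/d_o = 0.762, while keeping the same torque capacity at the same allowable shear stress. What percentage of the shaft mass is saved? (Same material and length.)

44.8 %

Equal τ_max and T ⇒ the solid shaft needs d_s³ = d_o³(1−k⁴), so d_s = 404·(1−0.762⁴)^(1/3) = 352.3 mm.
Area ratio A_h/A_s = d_o²(1−k²)/d_s² = (1−k²)/(1−k⁴)^(2/3) = 0.5516.
Mass saving = 1 − 0.5516 = 44.8 %.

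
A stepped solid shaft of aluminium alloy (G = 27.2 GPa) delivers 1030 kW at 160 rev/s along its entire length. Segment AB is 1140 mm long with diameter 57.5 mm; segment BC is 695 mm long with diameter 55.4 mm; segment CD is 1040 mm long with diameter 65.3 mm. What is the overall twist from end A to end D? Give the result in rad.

ω = 2π·160 = 1005 rad/s, so T = P/ω = 1030×10³ / 1005 = 1025 N·m.
J_AB = π(0.0575)⁴/32 = 1.07×10^-6 m⁴; J_BC = π(0.0554)⁴/32 = 9.25×10^-7 m⁴; J_CD = π(0.0653)⁴/32 = 1.79×10^-6 m⁴.
θ = (T/G)·Σ L_i/J_i = (1025/27.2×10⁹)·(1.14/1.07×10^-6 + 0.695/9.25×10^-7 + 1.04/1.79×10^-6) = 0.09027 rad.

0.0903 rad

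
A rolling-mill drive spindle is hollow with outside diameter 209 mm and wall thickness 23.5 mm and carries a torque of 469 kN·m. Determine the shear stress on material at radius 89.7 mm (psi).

51000 psi

J = π(d_o⁴ − d_i⁴)/32 = π(0.209⁴ − 0.162⁴)/32 = 1.197×10^-4 m⁴.
Shear stress varies linearly with radius: τ = T·r/J = 469000 × 0.0897 / 1.197×10^-4 = 3.514×10^8 Pa.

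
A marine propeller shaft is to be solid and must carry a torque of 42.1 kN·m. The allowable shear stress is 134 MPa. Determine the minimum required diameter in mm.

For a solid shaft τ_max = 16T/(πd³), so d = (16T/(π τ_allow))^(1/3) = (16·42100/(π·1.34×10^8))^(1/3) = 0.1170 m.

117 mm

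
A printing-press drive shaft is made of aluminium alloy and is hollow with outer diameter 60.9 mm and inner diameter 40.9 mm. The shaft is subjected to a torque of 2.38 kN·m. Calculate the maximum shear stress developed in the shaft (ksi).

J = π(d_o⁴ − d_i⁴)/32 = π(0.0609⁴ − 0.0409⁴)/32 = 1.076×10^-6 m⁴.
τ_max = T·r/J = 2380 × 0.0304 / 1.076×10^-6 = 6.737×10^7 Pa.

9.77 ksi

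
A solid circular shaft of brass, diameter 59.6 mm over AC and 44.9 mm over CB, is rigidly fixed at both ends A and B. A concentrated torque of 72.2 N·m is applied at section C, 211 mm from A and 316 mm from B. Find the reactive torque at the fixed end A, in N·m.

Compatibility: T_A·a/J_AC = T_B·b/J_CB with T_A + T_B = T₀.
J_AC = 1.24×10^-6 m⁴, J_CB = 3.99×10^-7 m⁴, so T_A = T₀·(J_AC/a)/((J_AC/a)+(J_CB/b)) = 59.42 N·m, T_B = 12.78 N·m.

59.4 N·m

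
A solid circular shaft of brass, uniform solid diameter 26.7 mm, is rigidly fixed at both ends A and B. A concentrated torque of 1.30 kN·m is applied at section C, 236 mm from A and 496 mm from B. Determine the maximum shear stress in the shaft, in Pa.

With uniform GJ and both ends fixed, compatibility θ_AC = θ_CB gives T_A·a = T_B·b, together with T_A + T_B = T₀.
T_A = T₀·b/(a+b) = 1300·496/732.0 = 880.9 N·m; T_B = 419.1 N·m.
τ in each portion: τ_AC = 2.36×10^8 Pa, τ_CB = 1.12×10^8 Pa; maximum is in AC.
τ_max = T_AC·r/J = 880.9·0.0133/4.99×10^-8 = 2.357×10^8 Pa.

2.36e8 Pa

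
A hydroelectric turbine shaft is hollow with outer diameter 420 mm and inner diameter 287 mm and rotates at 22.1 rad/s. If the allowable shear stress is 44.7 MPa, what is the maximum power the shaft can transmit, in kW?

11200 kW

J = π(d_o⁴ − d_i⁴)/32 = π(0.420⁴ − 0.287⁴)/32 = 2.389×10^-3 m⁴.
T_max = τ_allow·J/r = 4.47×10^7 × 2.389×10^-3 / 0.210 = 508500 N·m.
ω = 22.1 rad/s, so P_max = T_max·ω = 1.124×10^7 W.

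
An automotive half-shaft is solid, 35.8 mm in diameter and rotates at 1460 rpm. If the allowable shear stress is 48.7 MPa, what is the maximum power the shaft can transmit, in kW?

67.1 kW

J = πd⁴/32 = π(0.0358)⁴/32 = 1.613×10^-7 m⁴.
T_max = τ_allow·J/r = 4.87×10^7 × 1.613×10^-7 / 0.0179 = 438.7 N·m.
ω = 2π·1460/60 = 152.9 rad/s, so P_max = T_max·ω = 6.708×10^4 W.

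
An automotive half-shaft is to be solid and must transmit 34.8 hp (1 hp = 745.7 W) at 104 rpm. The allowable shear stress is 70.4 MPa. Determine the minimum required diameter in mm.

55.7 mm

ω = 2π·104/60 = 10.89 rad/s, so T = P/ω = 34.8×745.7 / 10.89 = 2383 N·m.
For a solid shaft τ_max = 16T/(πd³), so d = (16T/(π τ_allow))^(1/3) = (16·2383/(π·7.04×10^7))^(1/3) = 0.05565 m.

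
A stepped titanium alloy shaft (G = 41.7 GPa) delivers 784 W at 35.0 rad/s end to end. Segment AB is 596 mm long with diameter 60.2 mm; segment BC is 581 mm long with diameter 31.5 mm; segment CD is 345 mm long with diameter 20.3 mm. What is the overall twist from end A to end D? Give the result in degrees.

ω = 35.0 rad/s, so T = P/ω = 784 / 35.00 = 22.40 N·m.
J_AB = π(0.0602)⁴/32 = 1.29×10^-6 m⁴; J_BC = π(0.0315)⁴/32 = 9.67×10^-8 m⁴; J_CD = π(0.0203)⁴/32 = 1.67×10^-8 m⁴.
θ = (T/G)·Σ L_i/J_i = (22.40/41.7×10⁹)·(0.596/1.29×10^-6 + 0.581/9.67×10^-8 + 0.345/1.67×10^-8) = 0.01459 rad.

0.836°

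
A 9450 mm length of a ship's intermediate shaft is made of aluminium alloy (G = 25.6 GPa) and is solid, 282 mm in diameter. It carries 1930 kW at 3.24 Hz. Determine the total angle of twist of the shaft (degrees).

ω = 2π·3.24 = 20.36 rad/s, so T = P/ω = 1930×10³ / 20.36 = 94810 N·m.
J = πd⁴/32 = π(0.282)⁴/32 = 6.209×10^-4 m⁴.
θ = T·L/(G·J) = 94810 × 9.45 / (25.6×10⁹ × 6.209×10^-4) = 0.05637 rad.

3.23°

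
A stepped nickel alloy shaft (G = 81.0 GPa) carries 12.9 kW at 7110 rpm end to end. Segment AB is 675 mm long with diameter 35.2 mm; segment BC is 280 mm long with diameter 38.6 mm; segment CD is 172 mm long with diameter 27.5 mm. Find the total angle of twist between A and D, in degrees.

0.108°

ω = 2π·7110/60 = 744.6 rad/s, so T = P/ω = 12.9×10³ / 744.6 = 17.33 N·m.
J_AB = π(0.0352)⁴/32 = 1.51×10^-7 m⁴; J_BC = π(0.0386)⁴/32 = 2.18×10^-7 m⁴; J_CD = π(0.0275)⁴/32 = 5.61×10^-8 m⁴.
θ = (T/G)·Σ L_i/J_i = (17.33/81.0×10⁹)·(0.675/1.51×10^-7 + 0.280/2.18×10^-7 + 0.172/5.61×10^-8) = 1.888×10^-3 rad.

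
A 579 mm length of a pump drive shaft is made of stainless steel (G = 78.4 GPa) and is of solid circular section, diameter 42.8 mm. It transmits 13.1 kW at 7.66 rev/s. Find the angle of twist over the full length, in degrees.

ω = 2π·7.66 = 48.13 rad/s, so T = P/ω = 13.1×10³ / 48.13 = 272.2 N·m.
J = πd⁴/32 = π(0.0428)⁴/32 = 3.294×10^-7 m⁴.
θ = T·L/(G·J) = 272.2 × 0.579 / (78.4×10⁹ × 3.294×10^-7) = 6.102×10^-3 rad.

0.350°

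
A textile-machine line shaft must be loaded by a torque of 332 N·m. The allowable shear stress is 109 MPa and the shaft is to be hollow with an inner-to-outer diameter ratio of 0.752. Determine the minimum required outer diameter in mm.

For a hollow shaft with d_i/d_o = 0.752: τ_max = 16T/(π d_o³ (1−k⁴)), so d_o = [16T/(π τ_allow (1−k⁴))]^(1/3) = [16·332.0/(π·1.09×10^8·0.6802)]^(1/3) = 0.02836 m.

28.4 mm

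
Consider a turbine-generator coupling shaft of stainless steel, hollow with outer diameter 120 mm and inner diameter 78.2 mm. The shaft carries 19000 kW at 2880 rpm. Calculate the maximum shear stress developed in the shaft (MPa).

ω = 2π·2880/60 = 301.6 rad/s, so T = P/ω = 19000×10³ / 301.6 = 63000 N·m.
J = π(d_o⁴ − d_i⁴)/32 = π(0.120⁴ − 0.0782⁴)/32 = 1.669×10^-5 m⁴.
τ_max = T·r/J = 63000 × 0.0600 / 1.669×10^-5 = 2.265×10^8 Pa.

227 MPa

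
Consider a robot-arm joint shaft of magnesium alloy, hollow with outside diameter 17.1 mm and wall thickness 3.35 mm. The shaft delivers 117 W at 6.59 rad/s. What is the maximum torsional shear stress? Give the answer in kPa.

ω = 6.59 rad/s, so T = P/ω = 117 / 6.590 = 17.75 N·m.
J = π(d_o⁴ − d_i⁴)/32 = π(0.0171⁴ − 0.0104⁴)/32 = 7.246×10^-9 m⁴.
τ_max = T·r/J = 17.75 × 0.00855 / 7.246×10^-9 = 2.095×10^7 Pa.

20900 kPa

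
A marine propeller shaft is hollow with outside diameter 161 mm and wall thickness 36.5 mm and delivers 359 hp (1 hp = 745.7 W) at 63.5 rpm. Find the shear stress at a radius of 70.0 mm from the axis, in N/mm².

ω = 2π·63.5/60 = 6.650 rad/s, so T = P/ω = 359×745.7 / 6.650 = 40260 N·m.
J = π(d_o⁴ − d_i⁴)/32 = π(0.161⁴ − 0.0880⁴)/32 = 6.008×10^-5 m⁴.
Shear stress varies linearly with radius: τ = T·r/J = 40260 × 0.0700 / 6.008×10^-5 = 4.691×10^7 Pa.

46.9 N/mm²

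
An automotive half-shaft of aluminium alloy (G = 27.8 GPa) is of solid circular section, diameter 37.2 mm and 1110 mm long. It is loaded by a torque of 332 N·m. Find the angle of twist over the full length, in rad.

0.0705 rad

J = πd⁴/32 = π(0.0372)⁴/32 = 1.880×10^-7 m⁴.
θ = T·L/(G·J) = 332.0 × 1.11 / (27.8×10⁹ × 1.880×10^-7) = 0.07051 rad.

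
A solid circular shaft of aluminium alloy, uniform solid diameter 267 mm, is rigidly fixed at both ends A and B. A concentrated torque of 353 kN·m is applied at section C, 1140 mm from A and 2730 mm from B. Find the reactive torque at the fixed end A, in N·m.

249000 N·m

With uniform GJ and both ends fixed, compatibility θ_AC = θ_CB gives T_A·a = T_B·b, together with T_A + T_B = T₀.
T_A = T₀·b/(a+b) = 353000·2730/3870 = 249000 N·m; T_B = 104000 N·m.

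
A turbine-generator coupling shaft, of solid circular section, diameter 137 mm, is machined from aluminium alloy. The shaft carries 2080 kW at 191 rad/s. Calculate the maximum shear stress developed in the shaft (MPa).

ω = 191 rad/s, so T = P/ω = 2080×10³ / 191.0 = 10890 N·m.
J = πd⁴/32 = π(0.137)⁴/32 = 3.458×10^-5 m⁴.
τ_max = T·r/J = 10890 × 0.0685 / 3.458×10^-5 = 2.157×10^7 Pa.

21.6 MPa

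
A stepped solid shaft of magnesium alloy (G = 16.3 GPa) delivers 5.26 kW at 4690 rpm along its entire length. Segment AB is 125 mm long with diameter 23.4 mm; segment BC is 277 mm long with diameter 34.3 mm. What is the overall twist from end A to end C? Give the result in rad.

0.00413 rad

ω = 2π·4690/60 = 491.1 rad/s, so T = P/ω = 5.26×10³ / 491.1 = 10.71 N·m.
J_AB = π(0.0234)⁴/32 = 2.94×10^-8 m⁴; J_BC = π(0.0343)⁴/32 = 1.36×10^-7 m⁴.
θ = (T/G)·Σ L_i/J_i = (10.71/16.3×10⁹)·(0.125/2.94×10^-8 + 0.277/1.36×10^-7) = 4.130×10^-3 rad.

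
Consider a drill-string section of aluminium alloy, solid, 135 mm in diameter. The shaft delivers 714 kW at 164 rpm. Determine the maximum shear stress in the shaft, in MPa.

ω = 2π·164/60 = 17.17 rad/s, so T = P/ω = 714×10³ / 17.17 = 41570 N·m.
J = πd⁴/32 = π(0.135)⁴/32 = 3.261×10^-5 m⁴.
τ_max = T·r/J = 41570 × 0.0675 / 3.261×10^-5 = 8.606×10^7 Pa.

86.1 MPa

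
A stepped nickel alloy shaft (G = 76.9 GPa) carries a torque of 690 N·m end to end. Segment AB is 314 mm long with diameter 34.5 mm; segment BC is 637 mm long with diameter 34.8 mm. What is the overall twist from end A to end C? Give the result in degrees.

3.44°

J_AB = π(0.0345)⁴/32 = 1.39×10^-7 m⁴; J_BC = π(0.0348)⁴/32 = 1.44×10^-7 m⁴.
θ = (T/G)·Σ L_i/J_i = (690.0/76.9×10⁹)·(0.314/1.39×10^-7 + 0.637/1.44×10^-7) = 0.05995 rad.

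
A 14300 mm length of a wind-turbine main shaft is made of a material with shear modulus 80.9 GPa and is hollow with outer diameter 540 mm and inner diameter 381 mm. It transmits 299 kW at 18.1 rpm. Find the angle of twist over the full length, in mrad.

ω = 2π·18.1/60 = 1.895 rad/s, so T = P/ω = 299×10³ / 1.895 = 157700 N·m.
J = π(d_o⁴ − d_i⁴)/32 = π(0.540⁴ − 0.381⁴)/32 = 6.279×10^-3 m⁴.
θ = T·L/(G·J) = 157700 × 14.3 / (80.9×10⁹ × 6.279×10^-3) = 4.441×10^-3 rad.

4.44 mrad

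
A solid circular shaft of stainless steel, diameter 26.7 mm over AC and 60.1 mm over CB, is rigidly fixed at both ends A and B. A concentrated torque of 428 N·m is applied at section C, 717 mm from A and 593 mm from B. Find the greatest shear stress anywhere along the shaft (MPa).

Compatibility: T_A·a/J_AC = T_B·b/J_CB with T_A + T_B = T₀.
J_AC = 4.99×10^-8 m⁴, J_CB = 1.28×10^-6 m⁴, so T_A = T₀·(J_AC/a)/((J_AC/a)+(J_CB/b)) = 13.36 N·m, T_B = 414.6 N·m.
τ in each portion: τ_AC = 3.57×10^6 Pa, τ_CB = 9.73×10^6 Pa; maximum is in CB.
τ_max = T_CB·r/J = 414.6·0.0301/1.28×10^-6 = 9.728×10^6 Pa.

9.73 MPa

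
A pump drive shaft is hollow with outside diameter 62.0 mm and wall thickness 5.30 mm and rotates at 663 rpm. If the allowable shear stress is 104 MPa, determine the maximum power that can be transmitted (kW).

178 kW

J = π(d_o⁴ − d_i⁴)/32 = π(0.0620⁴ − 0.0514⁴)/32 = 7.654×10^-7 m⁴.
T_max = τ_allow·J/r = 1.04×10^8 × 7.654×10^-7 / 0.0310 = 2568 N·m.
ω = 2π·663/60 = 69.43 rad/s, so P_max = T_max·ω = 1.783×10^5 W.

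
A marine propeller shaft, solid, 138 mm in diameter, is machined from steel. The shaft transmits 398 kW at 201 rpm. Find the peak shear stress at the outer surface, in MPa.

36.6 MPa

ω = 2π·201/60 = 21.05 rad/s, so T = P/ω = 398×10³ / 21.05 = 18910 N·m.
J = πd⁴/32 = π(0.138)⁴/32 = 3.561×10^-5 m⁴.
τ_max = T·r/J = 18910 × 0.0690 / 3.561×10^-5 = 3.664×10^7 Pa.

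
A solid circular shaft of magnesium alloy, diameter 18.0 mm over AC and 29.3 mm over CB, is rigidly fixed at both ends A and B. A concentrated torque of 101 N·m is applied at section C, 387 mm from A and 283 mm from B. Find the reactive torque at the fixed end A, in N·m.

Compatibility: T_A·a/J_AC = T_B·b/J_CB with T_A + T_B = T₀.
J_AC = 1.03×10^-8 m⁴, J_CB = 7.24×10^-8 m⁴, so T_A = T₀·(J_AC/a)/((J_AC/a)+(J_CB/b)) = 9.528 N·m, T_B = 91.47 N·m.

9.53 N·m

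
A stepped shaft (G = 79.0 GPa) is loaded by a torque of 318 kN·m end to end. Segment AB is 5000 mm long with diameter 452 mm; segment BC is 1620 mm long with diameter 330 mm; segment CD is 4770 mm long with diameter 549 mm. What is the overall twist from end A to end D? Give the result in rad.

0.0127 rad

J_AB = π(0.452)⁴/32 = 4.10×10^-3 m⁴; J_BC = π(0.330)⁴/32 = 1.16×10^-3 m⁴; J_CD = π(0.549)⁴/32 = 8.92×10^-3 m⁴.
θ = (T/G)·Σ L_i/J_i = (318000/79.0×10⁹)·(5.00/4.10×10^-3 + 1.62/1.16×10^-3 + 4.77/8.92×10^-3) = 0.01267 rad.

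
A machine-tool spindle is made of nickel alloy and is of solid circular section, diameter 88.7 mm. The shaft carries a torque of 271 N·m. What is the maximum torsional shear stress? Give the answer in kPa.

1980 kPa

J = πd⁴/32 = π(0.0887)⁴/32 = 6.077×10^-6 m⁴.
τ_max = T·r/J = 271.0 × 0.0444 / 6.077×10^-6 = 1.978×10^6 Pa.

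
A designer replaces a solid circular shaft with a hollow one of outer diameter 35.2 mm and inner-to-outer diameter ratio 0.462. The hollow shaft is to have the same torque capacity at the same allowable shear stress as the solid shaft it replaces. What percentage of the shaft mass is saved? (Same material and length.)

Equal τ_max and T ⇒ the solid shaft needs d_s³ = d_o³(1−k⁴), so d_s = 35.2·(1−0.462⁴)^(1/3) = 34.66 mm.
Area ratio A_h/A_s = d_o²(1−k²)/d_s² = (1−k²)/(1−k⁴)^(2/3) = 0.8114.
Mass saving = 1 − 0.8114 = 18.9 %.

18.9 %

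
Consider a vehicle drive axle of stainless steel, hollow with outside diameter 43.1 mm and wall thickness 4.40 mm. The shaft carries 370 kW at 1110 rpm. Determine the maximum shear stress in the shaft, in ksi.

ω = 2π·1110/60 = 116.2 rad/s, so T = P/ω = 370×10³ / 116.2 = 3183 N·m.
J = π(d_o⁴ − d_i⁴)/32 = π(0.0431⁴ − 0.0343⁴)/32 = 2.029×10^-7 m⁴.
τ_max = T·r/J = 3183 × 0.0215 / 2.029×10^-7 = 3.381×10^8 Pa.

49.0 ksi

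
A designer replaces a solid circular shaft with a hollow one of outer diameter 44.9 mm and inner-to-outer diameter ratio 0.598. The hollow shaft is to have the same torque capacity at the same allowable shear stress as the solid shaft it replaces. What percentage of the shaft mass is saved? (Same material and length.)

29.6 %

Equal τ_max and T ⇒ the solid shaft needs d_s³ = d_o³(1−k⁴), so d_s = 44.9·(1−0.598⁴)^(1/3) = 42.90 mm.
Area ratio A_h/A_s = d_o²(1−k²)/d_s² = (1−k²)/(1−k⁴)^(2/3) = 0.7038.
Mass saving = 1 − 0.7038 = 29.6 %.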